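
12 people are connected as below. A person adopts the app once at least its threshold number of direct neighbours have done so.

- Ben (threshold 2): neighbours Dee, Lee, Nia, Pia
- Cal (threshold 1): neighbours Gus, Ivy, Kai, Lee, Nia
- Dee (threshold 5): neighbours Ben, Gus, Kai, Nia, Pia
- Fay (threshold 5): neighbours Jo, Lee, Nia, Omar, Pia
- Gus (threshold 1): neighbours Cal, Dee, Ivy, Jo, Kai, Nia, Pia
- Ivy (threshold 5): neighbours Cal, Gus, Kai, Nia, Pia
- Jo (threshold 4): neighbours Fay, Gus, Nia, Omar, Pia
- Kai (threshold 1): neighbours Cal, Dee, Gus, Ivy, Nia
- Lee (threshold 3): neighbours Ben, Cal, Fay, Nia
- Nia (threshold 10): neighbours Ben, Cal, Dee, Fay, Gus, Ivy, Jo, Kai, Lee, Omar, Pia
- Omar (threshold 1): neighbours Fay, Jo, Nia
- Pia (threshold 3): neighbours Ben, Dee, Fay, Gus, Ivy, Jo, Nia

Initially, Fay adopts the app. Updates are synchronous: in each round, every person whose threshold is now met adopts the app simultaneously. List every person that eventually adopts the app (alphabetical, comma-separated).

Fay, Omar

Round 1 — Fay adopts the app (initial).
Round 2 — checking thresholds:
  Jo: 1 of 5 neighbours < 4, holds.
  Lee: 1 of 4 neighbours < 3, holds.
  Nia: 1 of 11 neighbours < 10, holds.
  Omar: 1 of 3 neighbours ≥ 1, adopts the app.
  Pia: 1 of 7 neighbours < 3, holds.
Round 3 — no new adoptions; cascade stops.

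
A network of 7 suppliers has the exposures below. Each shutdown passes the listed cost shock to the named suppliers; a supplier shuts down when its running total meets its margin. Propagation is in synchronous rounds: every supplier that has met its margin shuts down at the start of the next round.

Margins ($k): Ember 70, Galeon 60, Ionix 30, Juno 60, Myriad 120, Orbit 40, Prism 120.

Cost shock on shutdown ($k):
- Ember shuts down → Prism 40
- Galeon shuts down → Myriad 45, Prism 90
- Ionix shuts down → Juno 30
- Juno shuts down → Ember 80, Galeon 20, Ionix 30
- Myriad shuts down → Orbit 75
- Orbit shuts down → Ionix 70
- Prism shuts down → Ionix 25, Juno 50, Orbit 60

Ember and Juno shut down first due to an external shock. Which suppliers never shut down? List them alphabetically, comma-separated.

Round 1 — Ember, Juno shut down (initial).
  Galeon: +20 → 20 < 60
  Ionix: +30 → 30 ≥ 30
  Prism: +40 → 40 < 120
Round 2 — Ionix shuts down.
No further shutdowns.

Galeon, Myriad, Orbit, Prism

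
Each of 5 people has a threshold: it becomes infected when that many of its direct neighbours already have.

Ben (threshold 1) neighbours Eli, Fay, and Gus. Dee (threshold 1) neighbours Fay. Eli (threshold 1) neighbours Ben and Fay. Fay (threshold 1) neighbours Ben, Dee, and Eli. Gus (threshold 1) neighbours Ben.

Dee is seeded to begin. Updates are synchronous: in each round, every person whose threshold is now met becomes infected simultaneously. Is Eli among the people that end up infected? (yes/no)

yes

Round 1 — Dee becomes infected (initial).
Round 2 — checking thresholds:
  Fay: 1 of 3 neighbours ≥ 1, becomes infected.
Round 3 — checking thresholds:
  Ben: 1 of 3 neighbours ≥ 1, becomes infected.
  Eli: 1 of 2 neighbours ≥ 1, becomes infected.
Round 4 — checking thresholds:
  Gus: 1 of 1 neighbours ≥ 1, becomes infected.
Round 5 — no new infections; cascade stops.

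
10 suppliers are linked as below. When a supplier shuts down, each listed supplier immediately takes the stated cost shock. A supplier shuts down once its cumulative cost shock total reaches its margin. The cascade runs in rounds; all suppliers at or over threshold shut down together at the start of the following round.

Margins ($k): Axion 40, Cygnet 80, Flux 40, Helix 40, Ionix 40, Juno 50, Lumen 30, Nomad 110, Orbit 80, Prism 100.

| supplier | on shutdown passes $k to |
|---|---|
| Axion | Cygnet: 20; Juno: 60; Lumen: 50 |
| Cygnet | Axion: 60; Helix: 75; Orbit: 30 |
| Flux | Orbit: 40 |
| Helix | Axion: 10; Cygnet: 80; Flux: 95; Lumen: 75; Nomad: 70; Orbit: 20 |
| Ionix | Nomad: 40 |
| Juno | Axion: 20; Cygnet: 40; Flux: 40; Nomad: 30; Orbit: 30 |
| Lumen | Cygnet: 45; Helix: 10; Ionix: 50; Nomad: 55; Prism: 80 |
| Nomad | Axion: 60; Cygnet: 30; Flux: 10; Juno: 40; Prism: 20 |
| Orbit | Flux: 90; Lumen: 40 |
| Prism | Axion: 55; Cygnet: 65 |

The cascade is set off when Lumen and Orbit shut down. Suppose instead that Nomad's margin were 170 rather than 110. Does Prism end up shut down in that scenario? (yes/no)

With Nomad's margin at 170:
Round 1 — Lumen, Orbit shut down (initial).
  Cygnet: +45 → 45 < 80
  Flux: +90 → 90 ≥ 40
  Helix: +10 → 10 < 40
  Ionix: +50 → 50 ≥ 40
  Nomad: +55 → 55 < 170
  Prism: +80 → 80 < 100
Round 2 — Flux, Ionix shut down.
  Nomad: +40 → 95 < 170
No further shutdowns.

no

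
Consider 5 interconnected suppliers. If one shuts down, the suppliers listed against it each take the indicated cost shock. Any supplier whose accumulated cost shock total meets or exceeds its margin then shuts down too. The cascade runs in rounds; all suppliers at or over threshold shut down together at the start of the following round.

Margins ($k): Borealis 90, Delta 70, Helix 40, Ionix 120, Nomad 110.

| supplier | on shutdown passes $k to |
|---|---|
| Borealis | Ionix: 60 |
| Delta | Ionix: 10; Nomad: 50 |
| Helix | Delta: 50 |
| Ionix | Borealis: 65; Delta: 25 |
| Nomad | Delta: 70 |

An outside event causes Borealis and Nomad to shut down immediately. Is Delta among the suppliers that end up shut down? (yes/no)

yes

Round 1 — Borealis, Nomad shut down (initial).
  Delta: +70 → 70 ≥ 70
  Ionix: +60 → 60 < 120
Round 2 — Delta shuts down.
  Ionix: +10 → 70 < 120
No further shutdowns.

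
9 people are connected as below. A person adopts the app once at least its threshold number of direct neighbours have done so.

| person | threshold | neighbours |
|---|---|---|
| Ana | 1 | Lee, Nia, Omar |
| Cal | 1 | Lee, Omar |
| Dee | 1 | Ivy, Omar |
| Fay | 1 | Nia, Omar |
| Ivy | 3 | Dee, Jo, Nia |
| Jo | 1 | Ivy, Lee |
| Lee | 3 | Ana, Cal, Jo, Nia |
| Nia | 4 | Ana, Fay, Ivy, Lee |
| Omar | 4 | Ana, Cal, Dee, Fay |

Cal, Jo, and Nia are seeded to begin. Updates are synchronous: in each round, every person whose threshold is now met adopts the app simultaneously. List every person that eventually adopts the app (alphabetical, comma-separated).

Ana, Cal, Fay, Jo, Lee, Nia

Round 1 — Cal, Jo, Nia adopt the app (initial).
Round 2 — checking thresholds:
  Ana: 1 of 3 neighbours ≥ 1, adopts the app.
  Fay: 1 of 2 neighbours ≥ 1, adopts the app.
  Ivy: 2 of 3 neighbours < 3, holds.
  Lee: 3 of 4 neighbours ≥ 3, adopts the app.
  Omar: 1 of 4 neighbours < 4, holds.
Round 3 — no new adoptions; cascade stops.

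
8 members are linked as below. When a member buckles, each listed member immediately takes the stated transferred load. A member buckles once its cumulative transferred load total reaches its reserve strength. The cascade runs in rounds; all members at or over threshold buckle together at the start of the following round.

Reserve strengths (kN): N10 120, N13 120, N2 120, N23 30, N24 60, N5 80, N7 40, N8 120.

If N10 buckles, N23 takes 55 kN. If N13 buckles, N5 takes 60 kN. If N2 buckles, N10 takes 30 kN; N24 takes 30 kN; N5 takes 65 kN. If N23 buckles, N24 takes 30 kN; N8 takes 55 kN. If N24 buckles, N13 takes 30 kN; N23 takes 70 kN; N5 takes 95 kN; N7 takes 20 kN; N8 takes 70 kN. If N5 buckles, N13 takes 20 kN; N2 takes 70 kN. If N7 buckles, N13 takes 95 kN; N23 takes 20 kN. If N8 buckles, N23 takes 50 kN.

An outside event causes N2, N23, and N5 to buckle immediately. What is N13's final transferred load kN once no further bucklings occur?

Round 1 — N2, N23, N5 buckle (initial).
  N10: +30 → 30 < 120
  N13: +20 → 20 < 120
  N24: +30+30 → 60 ≥ 60
  N8: +55 → 55 < 120
Round 2 — N24 buckles.
  N13: +30 → 50 < 120
  N7: +20 → 20 < 40
  N8: +70 → 125 ≥ 120
Round 3 — N8 buckles.
No further bucklings.

50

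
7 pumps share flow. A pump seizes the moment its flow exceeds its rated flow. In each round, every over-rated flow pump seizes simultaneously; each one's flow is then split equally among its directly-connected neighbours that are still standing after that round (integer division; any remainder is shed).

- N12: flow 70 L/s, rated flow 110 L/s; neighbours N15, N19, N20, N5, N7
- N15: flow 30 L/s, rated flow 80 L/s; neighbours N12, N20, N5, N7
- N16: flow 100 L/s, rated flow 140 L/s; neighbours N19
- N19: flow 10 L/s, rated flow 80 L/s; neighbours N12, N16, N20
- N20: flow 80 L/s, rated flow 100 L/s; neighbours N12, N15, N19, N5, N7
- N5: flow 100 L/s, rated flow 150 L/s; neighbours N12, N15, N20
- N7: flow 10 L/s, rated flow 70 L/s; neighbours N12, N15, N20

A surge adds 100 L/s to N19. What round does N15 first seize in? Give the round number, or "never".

4

Round 1 — N19 at 110 > 80. N19 seizes.
  N19 sheds 110 L/s to N12, N16, N20: 36 each (2 lost).
    N12: 70+36 = 106 ≤ 110
    N16: 100+36 = 136 ≤ 140
    N20: 80+36 = 116 > 100
Round 2 — N20 seizes.
  N20 sheds 116 L/s to N12, N15, N5, N7: 29 each.
    N12: 106+29 = 135 > 110
    N15: 30+29 = 59 ≤ 80
    N5: 100+29 = 129 ≤ 150
    N7: 10+29 = 39 ≤ 70
Round 3 — N12 seizes.
  N12 sheds 135 L/s to N15, N5, N7: 45 each.
    N15: 59+45 = 104 > 80
    N5: 129+45 = 174 > 150
    N7: 39+45 = 84 > 70
Round 4 — N15, N5, N7 seize.
  N15 sheds 104 L/s: no online neighbours, lost.
  N5 sheds 174 L/s: no online neighbours, lost.
  N7 sheds 84 L/s: no online neighbours, lost.
No further seizures.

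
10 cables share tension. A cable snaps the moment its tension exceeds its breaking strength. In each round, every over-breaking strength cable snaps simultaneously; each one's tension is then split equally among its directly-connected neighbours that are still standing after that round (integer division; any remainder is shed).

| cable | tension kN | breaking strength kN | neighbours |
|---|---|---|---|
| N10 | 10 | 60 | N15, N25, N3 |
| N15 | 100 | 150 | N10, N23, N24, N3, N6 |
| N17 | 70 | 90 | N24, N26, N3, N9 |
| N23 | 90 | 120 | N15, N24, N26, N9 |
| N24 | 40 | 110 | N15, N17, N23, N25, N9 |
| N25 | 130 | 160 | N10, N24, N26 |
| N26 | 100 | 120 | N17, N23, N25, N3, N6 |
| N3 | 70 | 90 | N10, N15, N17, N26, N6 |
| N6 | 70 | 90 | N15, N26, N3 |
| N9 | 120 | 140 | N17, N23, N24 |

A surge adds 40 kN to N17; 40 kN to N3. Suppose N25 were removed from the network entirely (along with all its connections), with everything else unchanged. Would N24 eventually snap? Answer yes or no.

With N25 removed:
Round 1 — N17 at 110 > 90; N3 at 110 > 90. N17, N3 snap.
  N17 sheds 110 kN to N24, N26, N9: 36 each (2 lost).
    N24: 40+36 = 76 ≤ 110
    N26: 100+36 = 136 > 120
    N9: 120+36 = 156 > 140
  N3 sheds 110 kN to N10, N15, N26, N6: 27 each (2 lost).
    N10: 10+27 = 37 ≤ 60
    N15: 100+27 = 127 ≤ 150
    N26: 136+27 = 163 > 120
    N6: 70+27 = 97 > 90
Round 2 — N26, N6, N9 snap.
  N26 sheds 163 kN to N23: 163 each.
    N23: 90+163 = 253 > 120
  N6 sheds 97 kN to N15: 97 each.
    N15: 127+97 = 224 > 150
  N9 sheds 156 kN to N23, N24: 78 each.
    N23: 253+78 = 331 > 120
    N24: 76+78 = 154 > 110
Round 3 — N15, N23, N24 snap.
  N15 sheds 224 kN to N10: 224 each.
    N10: 37+224 = 261 > 60
  N23 sheds 331 kN: no online neighbours, lost.
  N24 sheds 154 kN: no online neighbours, lost.
Round 4 — N10 snaps.
  N10 sheds 261 kN: no online neighbours, lost.
No further breaks.

yes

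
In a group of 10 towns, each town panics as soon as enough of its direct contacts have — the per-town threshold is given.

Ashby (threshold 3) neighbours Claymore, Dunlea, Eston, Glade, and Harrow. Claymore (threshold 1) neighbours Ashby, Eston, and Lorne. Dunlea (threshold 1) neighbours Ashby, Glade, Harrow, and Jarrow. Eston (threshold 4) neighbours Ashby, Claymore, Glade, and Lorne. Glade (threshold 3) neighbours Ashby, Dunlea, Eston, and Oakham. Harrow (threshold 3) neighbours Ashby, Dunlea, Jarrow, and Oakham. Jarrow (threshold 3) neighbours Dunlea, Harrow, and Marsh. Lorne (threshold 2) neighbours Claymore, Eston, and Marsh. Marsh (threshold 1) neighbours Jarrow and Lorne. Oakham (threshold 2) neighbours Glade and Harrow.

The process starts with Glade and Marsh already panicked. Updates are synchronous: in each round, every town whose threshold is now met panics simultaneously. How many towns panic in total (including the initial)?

Round 1 — Glade, Marsh panic (initial).
Round 2 — checking thresholds:
  Ashby: 1 of 5 neighbours < 3, below threshold.
  Dunlea: 1 of 4 neighbours ≥ 1, panics.
  Eston: 1 of 4 neighbours < 4, below threshold.
  Jarrow: 1 of 3 neighbours < 3, below threshold.
  Lorne: 1 of 3 neighbours < 2, below threshold.
  Oakham: 1 of 2 neighbours < 2, below threshold.
Round 3 — no new panics; cascade stops.

3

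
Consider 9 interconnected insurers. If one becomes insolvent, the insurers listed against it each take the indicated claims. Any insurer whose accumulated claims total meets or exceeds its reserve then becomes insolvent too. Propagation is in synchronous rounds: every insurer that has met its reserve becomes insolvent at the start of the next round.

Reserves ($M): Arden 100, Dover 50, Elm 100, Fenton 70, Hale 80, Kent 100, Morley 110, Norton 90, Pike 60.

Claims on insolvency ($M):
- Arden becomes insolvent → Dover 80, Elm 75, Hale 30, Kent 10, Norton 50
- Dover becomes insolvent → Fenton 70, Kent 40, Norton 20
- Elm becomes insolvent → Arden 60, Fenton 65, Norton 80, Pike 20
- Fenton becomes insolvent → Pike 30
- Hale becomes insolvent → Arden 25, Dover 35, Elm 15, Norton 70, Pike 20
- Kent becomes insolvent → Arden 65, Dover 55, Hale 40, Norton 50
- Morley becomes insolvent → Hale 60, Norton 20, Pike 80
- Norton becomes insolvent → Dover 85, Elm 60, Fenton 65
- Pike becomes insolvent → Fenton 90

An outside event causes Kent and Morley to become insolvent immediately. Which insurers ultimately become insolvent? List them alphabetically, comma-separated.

Dover, Fenton, Hale, Kent, Morley, Norton, Pike

Round 1 — Kent, Morley become insolvent (initial).
  Arden: +65 → 65 < 100
  Dover: +55 → 55 ≥ 50
  Hale: +40+60 → 100 ≥ 80
  Norton: +50+20 → 70 < 90
  Pike: +80 → 80 ≥ 60
Round 2 — Dover, Hale, Pike become insolvent.
  Arden: +25 → 90 < 100
  Elm: +15 → 15 < 100
  Fenton: +70+90 → 160 ≥ 70
  Norton: +20+70 → 160 ≥ 90
Round 3 — Fenton, Norton become insolvent.
  Elm: +60 → 75 < 100
No further insolvencies.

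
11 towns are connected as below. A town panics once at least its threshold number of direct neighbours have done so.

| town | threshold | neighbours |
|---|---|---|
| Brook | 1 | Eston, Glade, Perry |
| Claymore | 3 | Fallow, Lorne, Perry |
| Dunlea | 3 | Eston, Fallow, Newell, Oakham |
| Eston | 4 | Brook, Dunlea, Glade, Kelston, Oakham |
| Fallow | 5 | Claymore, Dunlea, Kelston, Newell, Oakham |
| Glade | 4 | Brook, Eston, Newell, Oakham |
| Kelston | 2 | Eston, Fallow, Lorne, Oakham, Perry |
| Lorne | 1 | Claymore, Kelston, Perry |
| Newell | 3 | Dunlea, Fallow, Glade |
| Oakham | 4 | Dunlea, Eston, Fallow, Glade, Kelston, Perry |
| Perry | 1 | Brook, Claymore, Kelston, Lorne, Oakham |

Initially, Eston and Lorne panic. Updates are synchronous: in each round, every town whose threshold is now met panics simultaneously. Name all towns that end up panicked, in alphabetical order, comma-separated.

Brook, Eston, Kelston, Lorne, Perry

Round 1 — Eston, Lorne panic (initial).
Round 2 — checking thresholds:
  Brook: 1 of 3 neighbours ≥ 1, panics.
  Claymore: 1 of 3 neighbours < 3, below threshold.
  Dunlea: 1 of 4 neighbours < 3, below threshold.
  Glade: 1 of 4 neighbours < 4, below threshold.
  Kelston: 2 of 5 neighbours ≥ 2, panics.
  Oakham: 1 of 6 neighbours < 4, below threshold.
  Perry: 1 of 5 neighbours ≥ 1, panics.
Round 3 — no new panics; cascade stops.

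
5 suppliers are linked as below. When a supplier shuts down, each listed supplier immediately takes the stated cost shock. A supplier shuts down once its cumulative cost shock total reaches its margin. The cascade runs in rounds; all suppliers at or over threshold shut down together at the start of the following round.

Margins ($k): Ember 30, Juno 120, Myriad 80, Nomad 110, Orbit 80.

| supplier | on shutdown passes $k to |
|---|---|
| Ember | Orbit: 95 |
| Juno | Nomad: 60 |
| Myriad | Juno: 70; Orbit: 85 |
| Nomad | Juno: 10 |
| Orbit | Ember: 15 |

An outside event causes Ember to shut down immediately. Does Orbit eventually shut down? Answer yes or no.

Round 1 — Ember shuts down (initial).
  Orbit: +95 → 95 ≥ 80
Round 2 — Orbit shuts down.
No further shutdowns.

yes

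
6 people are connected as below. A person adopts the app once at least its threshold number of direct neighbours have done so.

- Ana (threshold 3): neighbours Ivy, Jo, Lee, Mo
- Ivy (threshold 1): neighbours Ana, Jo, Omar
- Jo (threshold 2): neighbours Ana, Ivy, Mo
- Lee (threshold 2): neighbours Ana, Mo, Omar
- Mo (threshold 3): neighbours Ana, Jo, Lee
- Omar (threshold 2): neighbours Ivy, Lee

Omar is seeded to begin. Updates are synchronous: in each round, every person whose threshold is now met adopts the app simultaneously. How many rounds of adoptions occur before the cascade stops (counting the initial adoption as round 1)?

Round 1 — Omar adopts the app (initial).
Round 2 — checking thresholds:
  Ivy: 1 of 3 neighbours ≥ 1, adopts the app.
  Lee: 1 of 3 neighbours < 2, below threshold.
Round 3 — no new adoptions; cascade stops.

2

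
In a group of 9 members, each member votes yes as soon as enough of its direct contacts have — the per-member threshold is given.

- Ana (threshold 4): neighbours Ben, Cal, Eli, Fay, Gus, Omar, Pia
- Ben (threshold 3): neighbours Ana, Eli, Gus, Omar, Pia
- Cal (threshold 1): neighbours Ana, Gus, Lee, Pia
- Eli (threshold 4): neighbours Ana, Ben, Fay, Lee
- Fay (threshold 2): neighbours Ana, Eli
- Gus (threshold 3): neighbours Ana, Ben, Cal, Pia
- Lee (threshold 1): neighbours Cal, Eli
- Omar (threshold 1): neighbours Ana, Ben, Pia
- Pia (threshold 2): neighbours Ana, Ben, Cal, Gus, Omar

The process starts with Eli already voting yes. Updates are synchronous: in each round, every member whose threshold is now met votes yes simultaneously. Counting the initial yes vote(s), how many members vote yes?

3

Round 1 — Eli votes yes (initial).
Round 2 — checking thresholds:
  Ana: 1 of 7 neighbours < 4, not yet.
  Ben: 1 of 5 neighbours < 3, not yet.
  Fay: 1 of 2 neighbours < 2, not yet.
  Lee: 1 of 2 neighbours ≥ 1, votes yes.
Round 3 — checking thresholds:
  Ana: 1 of 7 neighbours < 4, not yet.
  Ben: 1 of 5 neighbours < 3, not yet.
  Cal: 1 of 4 neighbours ≥ 1, votes yes.
  Fay: 1 of 2 neighbours < 2, not yet.
Round 4 — no new yes votes; cascade stops.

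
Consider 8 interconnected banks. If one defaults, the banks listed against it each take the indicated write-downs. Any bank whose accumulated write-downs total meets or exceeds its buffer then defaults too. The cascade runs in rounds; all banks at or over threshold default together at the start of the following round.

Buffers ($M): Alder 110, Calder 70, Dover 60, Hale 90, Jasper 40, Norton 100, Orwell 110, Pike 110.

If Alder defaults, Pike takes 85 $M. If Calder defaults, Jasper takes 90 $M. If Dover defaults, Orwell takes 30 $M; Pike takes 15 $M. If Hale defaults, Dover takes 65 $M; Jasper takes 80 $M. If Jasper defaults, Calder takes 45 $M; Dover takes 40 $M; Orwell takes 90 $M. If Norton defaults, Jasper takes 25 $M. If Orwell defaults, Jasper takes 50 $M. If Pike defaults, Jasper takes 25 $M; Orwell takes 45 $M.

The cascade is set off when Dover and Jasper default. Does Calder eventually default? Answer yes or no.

Round 1 — Dover, Jasper default (initial).
  Calder: +45 → 45 < 70
  Orwell: +30+90 → 120 ≥ 110
  Pike: +15 → 15 < 110
Round 2 — Orwell defaults.
No further defaults.

no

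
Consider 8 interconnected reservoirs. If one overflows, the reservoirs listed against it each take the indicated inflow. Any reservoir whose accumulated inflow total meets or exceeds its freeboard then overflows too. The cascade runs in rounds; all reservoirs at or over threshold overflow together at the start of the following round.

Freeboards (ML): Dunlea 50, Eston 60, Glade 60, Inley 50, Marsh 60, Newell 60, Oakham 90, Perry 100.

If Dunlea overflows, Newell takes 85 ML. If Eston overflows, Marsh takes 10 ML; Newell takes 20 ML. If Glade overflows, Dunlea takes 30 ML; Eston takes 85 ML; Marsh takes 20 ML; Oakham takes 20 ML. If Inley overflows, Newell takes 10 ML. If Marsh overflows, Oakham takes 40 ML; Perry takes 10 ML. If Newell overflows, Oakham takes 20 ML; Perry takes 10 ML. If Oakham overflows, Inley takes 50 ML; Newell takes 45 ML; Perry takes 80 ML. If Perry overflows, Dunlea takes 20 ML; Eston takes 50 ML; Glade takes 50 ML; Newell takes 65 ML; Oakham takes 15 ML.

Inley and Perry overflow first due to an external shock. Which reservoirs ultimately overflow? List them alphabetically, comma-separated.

Inley, Newell, Perry

Round 1 — Inley, Perry overflow (initial).
  Dunlea: +20 → 20 < 50
  Eston: +50 → 50 < 60
  Glade: +50 → 50 < 60
  Newell: +10+65 → 75 ≥ 60
  Oakham: +15 → 15 < 90
Round 2 — Newell overflows.
  Oakham: +20 → 35 < 90
No further overflows.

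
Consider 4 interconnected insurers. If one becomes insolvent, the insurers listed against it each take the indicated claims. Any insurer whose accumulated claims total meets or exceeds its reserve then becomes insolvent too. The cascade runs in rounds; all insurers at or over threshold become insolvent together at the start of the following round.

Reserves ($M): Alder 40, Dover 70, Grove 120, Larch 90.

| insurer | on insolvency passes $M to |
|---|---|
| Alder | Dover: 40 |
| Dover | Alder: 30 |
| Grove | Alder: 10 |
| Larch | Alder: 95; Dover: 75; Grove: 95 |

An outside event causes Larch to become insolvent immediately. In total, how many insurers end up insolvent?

3

Round 1 — Larch becomes insolvent (initial).
  Alder: +95 → 95 ≥ 40
  Dover: +75 → 75 ≥ 70
  Grove: +95 → 95 < 120
Round 2 — Alder, Dover become insolvent.
No further insolvencies.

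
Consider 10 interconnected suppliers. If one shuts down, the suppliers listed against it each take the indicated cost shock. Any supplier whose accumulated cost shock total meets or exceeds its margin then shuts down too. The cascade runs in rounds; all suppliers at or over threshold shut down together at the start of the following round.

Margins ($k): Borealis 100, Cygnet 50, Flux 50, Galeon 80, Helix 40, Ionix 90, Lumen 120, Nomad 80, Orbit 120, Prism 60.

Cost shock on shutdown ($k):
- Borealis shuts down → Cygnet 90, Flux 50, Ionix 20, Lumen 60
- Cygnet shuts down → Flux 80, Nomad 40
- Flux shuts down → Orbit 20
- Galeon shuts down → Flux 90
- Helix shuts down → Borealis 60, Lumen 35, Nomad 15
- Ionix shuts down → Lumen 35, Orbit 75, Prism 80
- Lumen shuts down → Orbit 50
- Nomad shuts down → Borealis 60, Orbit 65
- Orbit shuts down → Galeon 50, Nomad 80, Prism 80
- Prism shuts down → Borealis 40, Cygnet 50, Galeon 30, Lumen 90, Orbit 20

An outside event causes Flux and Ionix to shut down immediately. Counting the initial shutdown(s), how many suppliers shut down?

9

Round 1 — Flux, Ionix shut down (initial).
  Lumen: +35 → 35 < 120
  Orbit: +20+75 → 95 < 120
  Prism: +80 → 80 ≥ 60
Round 2 — Prism shuts down.
  Borealis: +40 → 40 < 100
  Cygnet: +50 → 50 ≥ 50
  Galeon: +30 → 30 < 80
  Lumen: +90 → 125 ≥ 120
  Orbit: +20 → 115 < 120
Round 3 — Cygnet, Lumen shut down.
  Nomad: +40 → 40 < 80
  Orbit: +50 → 165 ≥ 120
Round 4 — Orbit shuts down.
  Galeon: +50 → 80 ≥ 80
  Nomad: +80 → 120 ≥ 80
Round 5 — Galeon, Nomad shut down.
  Borealis: +60 → 100 ≥ 100
Round 6 — Borealis shuts down.
No further shutdowns.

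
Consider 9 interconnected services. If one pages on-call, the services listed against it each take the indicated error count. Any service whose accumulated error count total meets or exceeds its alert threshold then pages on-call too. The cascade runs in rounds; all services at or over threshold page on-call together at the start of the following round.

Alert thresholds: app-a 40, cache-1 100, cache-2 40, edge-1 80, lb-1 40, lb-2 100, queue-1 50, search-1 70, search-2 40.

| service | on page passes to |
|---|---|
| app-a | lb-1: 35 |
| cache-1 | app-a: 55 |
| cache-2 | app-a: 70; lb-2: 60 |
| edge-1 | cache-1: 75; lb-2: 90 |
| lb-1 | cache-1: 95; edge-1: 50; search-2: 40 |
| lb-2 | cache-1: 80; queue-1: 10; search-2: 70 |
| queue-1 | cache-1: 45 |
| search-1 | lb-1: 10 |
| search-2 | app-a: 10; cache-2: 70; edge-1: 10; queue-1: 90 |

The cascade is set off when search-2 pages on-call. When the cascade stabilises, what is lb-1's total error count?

Round 1 — search-2 pages on-call (initial).
  app-a: +10 → 10 < 40
  cache-2: +70 → 70 ≥ 40
  edge-1: +10 → 10 < 80
  queue-1: +90 → 90 ≥ 50
Round 2 — cache-2, queue-1 page on-call.
  app-a: +70 → 80 ≥ 40
  cache-1: +45 → 45 < 100
  lb-2: +60 → 60 < 100
Round 3 — app-a pages on-call.
  lb-1: +35 → 35 < 40
No further pages.

35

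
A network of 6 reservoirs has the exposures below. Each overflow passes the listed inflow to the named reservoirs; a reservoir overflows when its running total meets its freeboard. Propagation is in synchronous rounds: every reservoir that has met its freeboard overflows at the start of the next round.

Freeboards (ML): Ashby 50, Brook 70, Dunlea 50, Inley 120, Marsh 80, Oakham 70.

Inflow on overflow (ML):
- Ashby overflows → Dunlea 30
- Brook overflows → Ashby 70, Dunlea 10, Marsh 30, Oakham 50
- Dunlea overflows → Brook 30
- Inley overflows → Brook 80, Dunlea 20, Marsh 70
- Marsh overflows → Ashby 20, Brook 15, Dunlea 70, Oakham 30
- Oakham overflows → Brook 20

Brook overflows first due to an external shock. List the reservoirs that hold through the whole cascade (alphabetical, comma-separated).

Dunlea, Inley, Marsh, Oakham

Round 1 — Brook overflows (initial).
  Ashby: +70 → 70 ≥ 50
  Dunlea: +10 → 10 < 50
  Marsh: +30 → 30 < 80
  Oakham: +50 → 50 < 70
Round 2 — Ashby overflows.
  Dunlea: +30 → 40 < 50
No further overflows.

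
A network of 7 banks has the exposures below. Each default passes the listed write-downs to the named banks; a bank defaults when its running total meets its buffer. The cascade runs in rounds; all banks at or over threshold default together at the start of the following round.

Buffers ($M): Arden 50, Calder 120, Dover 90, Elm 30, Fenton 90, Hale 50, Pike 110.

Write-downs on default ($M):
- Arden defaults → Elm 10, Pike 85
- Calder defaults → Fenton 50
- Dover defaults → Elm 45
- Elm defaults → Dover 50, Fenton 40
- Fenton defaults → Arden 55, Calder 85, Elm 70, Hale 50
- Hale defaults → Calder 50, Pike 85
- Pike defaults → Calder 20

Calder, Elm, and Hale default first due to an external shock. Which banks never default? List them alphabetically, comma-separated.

Round 1 — Calder, Elm, Hale default (initial).
  Dover: +50 → 50 < 90
  Fenton: +50+40 → 90 ≥ 90
  Pike: +85 → 85 < 110
Round 2 — Fenton defaults.
  Arden: +55 → 55 ≥ 50
Round 3 — Arden defaults.
  Pike: +85 → 170 ≥ 110
Round 4 — Pike defaults.
No further defaults.

Dover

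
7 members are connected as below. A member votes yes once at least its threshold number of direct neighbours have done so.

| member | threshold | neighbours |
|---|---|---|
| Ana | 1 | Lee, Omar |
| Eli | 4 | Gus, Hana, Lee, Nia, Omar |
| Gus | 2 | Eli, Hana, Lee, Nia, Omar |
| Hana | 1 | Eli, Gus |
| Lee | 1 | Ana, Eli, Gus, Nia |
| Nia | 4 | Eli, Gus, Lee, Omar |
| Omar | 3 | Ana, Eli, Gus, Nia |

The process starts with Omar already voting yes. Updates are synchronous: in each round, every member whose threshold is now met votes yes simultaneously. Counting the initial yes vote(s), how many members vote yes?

7

Round 1 — Omar votes yes (initial).
Round 2 — checking thresholds:
  Ana: 1 of 2 neighbours ≥ 1, votes yes.
  Eli: 1 of 5 neighbours < 4, not yet.
  Gus: 1 of 5 neighbours < 2, not yet.
  Nia: 1 of 4 neighbours < 4, not yet.
Round 3 — checking thresholds:
  Eli: 1 of 5 neighbours < 4, not yet.
  Gus: 1 of 5 neighbours < 2, not yet.
  Lee: 1 of 4 neighbours ≥ 1, votes yes.
  Nia: 1 of 4 neighbours < 4, not yet.
Round 4 — checking thresholds:
  Eli: 2 of 5 neighbours < 4, not yet.
  Gus: 2 of 5 neighbours ≥ 2, votes yes.
  Nia: 2 of 4 neighbours < 4, not yet.
Round 5 — checking thresholds:
  Eli: 3 of 5 neighbours < 4, not yet.
  Hana: 1 of 2 neighbours ≥ 1, votes yes.
  Nia: 3 of 4 neighbours < 4, not yet.
Round 6 — checking thresholds:
  Eli: 4 of 5 neighbours ≥ 4, votes yes.
  Nia: 3 of 4 neighbours < 4, not yet.
Round 7 — checking thresholds:
  Nia: 4 of 4 neighbours ≥ 4, votes yes.
Round 8 — no new yes votes; cascade stops.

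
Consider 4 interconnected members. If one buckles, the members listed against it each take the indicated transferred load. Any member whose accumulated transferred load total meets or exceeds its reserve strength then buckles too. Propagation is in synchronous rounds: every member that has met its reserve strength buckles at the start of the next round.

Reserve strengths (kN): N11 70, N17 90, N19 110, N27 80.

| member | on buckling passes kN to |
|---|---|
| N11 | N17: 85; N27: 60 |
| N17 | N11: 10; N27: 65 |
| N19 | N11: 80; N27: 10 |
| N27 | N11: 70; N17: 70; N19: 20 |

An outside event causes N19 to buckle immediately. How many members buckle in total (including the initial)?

2

Round 1 — N19 buckles (initial).
  N11: +80 → 80 ≥ 70
  N27: +10 → 10 < 80
Round 2 — N11 buckles.
  N17: +85 → 85 < 90
  N27: +60 → 70 < 80
No further bucklings.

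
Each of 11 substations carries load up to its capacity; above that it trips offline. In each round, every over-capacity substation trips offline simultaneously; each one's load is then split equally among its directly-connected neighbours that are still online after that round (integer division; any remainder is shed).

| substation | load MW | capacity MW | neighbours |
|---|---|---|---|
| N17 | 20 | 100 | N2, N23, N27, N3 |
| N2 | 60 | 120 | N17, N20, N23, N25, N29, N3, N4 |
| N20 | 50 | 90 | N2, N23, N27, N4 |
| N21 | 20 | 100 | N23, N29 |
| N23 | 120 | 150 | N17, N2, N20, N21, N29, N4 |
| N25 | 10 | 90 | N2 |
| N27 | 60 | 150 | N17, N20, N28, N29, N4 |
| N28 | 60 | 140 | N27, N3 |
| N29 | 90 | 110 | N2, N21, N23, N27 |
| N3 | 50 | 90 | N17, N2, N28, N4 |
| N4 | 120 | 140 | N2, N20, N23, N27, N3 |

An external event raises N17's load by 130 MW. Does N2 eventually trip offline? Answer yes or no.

yes

Round 1 — N17 at 150 > 100. N17 trips offline.
  N17 sheds 150 MW to N2, N23, N27, N3: 37 each (2 lost).
    N2: 60+37 = 97 ≤ 120
    N23: 120+37 = 157 > 150
    N27: 60+37 = 97 ≤ 150
    N3: 50+37 = 87 ≤ 90
Round 2 — N23 trips offline.
  N23 sheds 157 MW to N2, N20, N21, N29, N4: 31 each (2 lost).
    N2: 97+31 = 128 > 120
    N20: 50+31 = 81 ≤ 90
    N21: 20+31 = 51 ≤ 100
    N29: 90+31 = 121 > 110
    N4: 120+31 = 151 > 140
Round 3 — N2, N29, N4 trip offline.
  N2 sheds 128 MW to N20, N25, N3: 42 each (2 lost).
    N20: 81+42 = 123 > 90
    N25: 10+42 = 52 ≤ 90
    N3: 87+42 = 129 > 90
  N29 sheds 121 MW to N21, N27: 60 each (1 lost).
    N21: 51+60 = 111 > 100
    N27: 97+60 = 157 > 150
  N4 sheds 151 MW to N20, N27, N3: 50 each (1 lost).
    N20: 123+50 = 173 > 90
    N27: 157+50 = 207 > 150
    N3: 129+50 = 179 > 90
Round 4 — N20, N21, N27, N3 trip offline.
  N20 sheds 173 MW: no online neighbours, lost.
  N21 sheds 111 MW: no online neighbours, lost.
  N27 sheds 207 MW to N28: 207 each.
    N28: 60+207 = 267 > 140
  N3 sheds 179 MW to N28: 179 each.
    N28: 267+179 = 446 > 140
Round 5 — N28 trips offline.
  N28 sheds 446 MW: no online neighbours, lost.
No further trips.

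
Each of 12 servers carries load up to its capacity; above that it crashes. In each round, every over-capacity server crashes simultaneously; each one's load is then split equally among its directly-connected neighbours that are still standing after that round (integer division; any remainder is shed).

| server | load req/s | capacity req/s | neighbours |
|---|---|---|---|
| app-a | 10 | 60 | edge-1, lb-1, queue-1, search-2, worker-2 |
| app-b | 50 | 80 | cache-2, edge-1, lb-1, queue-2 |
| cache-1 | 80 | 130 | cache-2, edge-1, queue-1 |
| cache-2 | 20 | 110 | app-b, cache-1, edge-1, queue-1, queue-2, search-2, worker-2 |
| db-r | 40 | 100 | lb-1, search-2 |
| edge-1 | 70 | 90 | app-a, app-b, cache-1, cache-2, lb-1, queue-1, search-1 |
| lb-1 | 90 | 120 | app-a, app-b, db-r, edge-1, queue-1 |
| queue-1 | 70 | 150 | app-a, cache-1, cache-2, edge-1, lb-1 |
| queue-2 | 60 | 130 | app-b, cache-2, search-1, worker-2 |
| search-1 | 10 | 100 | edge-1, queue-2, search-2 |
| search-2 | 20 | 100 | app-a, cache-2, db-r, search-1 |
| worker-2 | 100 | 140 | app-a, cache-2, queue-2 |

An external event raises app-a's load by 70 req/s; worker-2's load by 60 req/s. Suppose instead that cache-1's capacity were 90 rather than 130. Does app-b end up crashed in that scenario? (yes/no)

yes

With cache-1's capacity at 90:
Round 1 — app-a at 80 > 60; worker-2 at 160 > 140. app-a, worker-2 crash.
  app-a sheds 80 req/s to edge-1, lb-1, queue-1, search-2: 20 each.
    edge-1: 70+20 = 90 ≤ 90
    lb-1: 90+20 = 110 ≤ 120
    queue-1: 70+20 = 90 ≤ 150
    search-2: 20+20 = 40 ≤ 100
  worker-2 sheds 160 req/s to cache-2, queue-2: 80 each.
    cache-2: 20+80 = 100 ≤ 110
    queue-2: 60+80 = 140 > 130
Round 2 — queue-2 crashes.
  queue-2 sheds 140 req/s to app-b, cache-2, search-1: 46 each (2 lost).
    app-b: 50+46 = 96 > 80
    cache-2: 100+46 = 146 > 110
    search-1: 10+46 = 56 ≤ 100
Round 3 — app-b, cache-2 crash.
  app-b sheds 96 req/s to edge-1, lb-1: 48 each.
    edge-1: 90+48 = 138 > 90
    lb-1: 110+48 = 158 > 120
  cache-2 sheds 146 req/s to cache-1, edge-1, queue-1, search-2: 36 each (2 lost).
    cache-1: 80+36 = 116 > 90
    edge-1: 138+36 = 174 > 90
    queue-1: 90+36 = 126 ≤ 150
    search-2: 40+36 = 76 ≤ 100
Round 4 — cache-1, edge-1, lb-1 crash.
  cache-1 sheds 116 req/s to queue-1: 116 each.
    queue-1: 126+116 = 242 > 150
  edge-1 sheds 174 req/s to queue-1, search-1: 87 each.
    queue-1: 242+87 = 329 > 150
    search-1: 56+87 = 143 > 100
  lb-1 sheds 158 req/s to db-r, queue-1: 79 each.
    db-r: 40+79 = 119 > 100
    queue-1: 329+79 = 408 > 150
Round 5 — db-r, queue-1, search-1 crash.
  db-r sheds 119 req/s to search-2: 119 each.
    search-2: 76+119 = 195 > 100
  queue-1 sheds 408 req/s: no online neighbours, lost.
  search-1 sheds 143 req/s to search-2: 143 each.
    search-2: 195+143 = 338 > 100
Round 6 — search-2 crashes.
  search-2 sheds 338 req/s: no online neighbours, lost.
No further crashes.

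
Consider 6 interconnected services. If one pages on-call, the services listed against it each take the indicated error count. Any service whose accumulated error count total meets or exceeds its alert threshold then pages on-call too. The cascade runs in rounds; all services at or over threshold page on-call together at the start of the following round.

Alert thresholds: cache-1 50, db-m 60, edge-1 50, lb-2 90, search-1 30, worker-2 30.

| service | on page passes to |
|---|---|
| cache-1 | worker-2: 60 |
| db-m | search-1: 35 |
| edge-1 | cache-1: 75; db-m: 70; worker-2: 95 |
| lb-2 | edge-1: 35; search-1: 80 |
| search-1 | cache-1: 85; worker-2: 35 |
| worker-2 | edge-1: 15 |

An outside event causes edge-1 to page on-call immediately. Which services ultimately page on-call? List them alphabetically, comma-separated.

Round 1 — edge-1 pages on-call (initial).
  cache-1: +75 → 75 ≥ 50
  db-m: +70 → 70 ≥ 60
  worker-2: +95 → 95 ≥ 30
Round 2 — cache-1, db-m, worker-2 page on-call.
  search-1: +35 → 35 ≥ 30
Round 3 — search-1 pages on-call.
No further pages.

cache-1, db-m, edge-1, search-1, worker-2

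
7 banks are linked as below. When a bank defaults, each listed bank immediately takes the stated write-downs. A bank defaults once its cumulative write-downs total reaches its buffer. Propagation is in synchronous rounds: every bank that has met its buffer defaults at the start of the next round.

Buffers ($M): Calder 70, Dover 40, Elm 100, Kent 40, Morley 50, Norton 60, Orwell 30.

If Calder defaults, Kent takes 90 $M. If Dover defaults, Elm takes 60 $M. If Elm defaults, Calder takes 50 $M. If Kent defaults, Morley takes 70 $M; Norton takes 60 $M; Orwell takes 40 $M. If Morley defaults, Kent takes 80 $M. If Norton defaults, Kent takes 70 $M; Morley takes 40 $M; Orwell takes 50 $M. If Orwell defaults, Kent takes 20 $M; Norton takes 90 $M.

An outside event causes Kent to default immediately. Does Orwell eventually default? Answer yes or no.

Round 1 — Kent defaults (initial).
  Morley: +70 → 70 ≥ 50
  Norton: +60 → 60 ≥ 60
  Orwell: +40 → 40 ≥ 30
Round 2 — Morley, Norton, Orwell default.
No further defaults.

yes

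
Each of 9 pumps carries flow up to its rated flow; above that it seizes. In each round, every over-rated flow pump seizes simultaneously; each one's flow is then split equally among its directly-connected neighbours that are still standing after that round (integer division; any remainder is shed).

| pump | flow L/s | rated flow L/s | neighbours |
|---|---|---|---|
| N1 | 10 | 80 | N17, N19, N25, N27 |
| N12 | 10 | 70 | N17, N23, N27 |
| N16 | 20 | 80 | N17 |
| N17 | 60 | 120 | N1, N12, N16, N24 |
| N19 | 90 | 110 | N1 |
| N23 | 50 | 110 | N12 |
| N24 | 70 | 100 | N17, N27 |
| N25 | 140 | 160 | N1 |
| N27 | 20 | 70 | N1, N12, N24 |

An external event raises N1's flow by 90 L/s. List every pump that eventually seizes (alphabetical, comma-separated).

N1, N19, N25

Round 1 — N1 at 100 > 80. N1 seizes.
  N1 sheds 100 L/s to N17, N19, N25, N27: 25 each.
    N17: 60+25 = 85 ≤ 120
    N19: 90+25 = 115 > 110
    N25: 140+25 = 165 > 160
    N27: 20+25 = 45 ≤ 70
Round 2 — N19, N25 seize.
  N19 sheds 115 L/s: no online neighbours, lost.
  N25 sheds 165 L/s: no online neighbours, lost.
No further seizures.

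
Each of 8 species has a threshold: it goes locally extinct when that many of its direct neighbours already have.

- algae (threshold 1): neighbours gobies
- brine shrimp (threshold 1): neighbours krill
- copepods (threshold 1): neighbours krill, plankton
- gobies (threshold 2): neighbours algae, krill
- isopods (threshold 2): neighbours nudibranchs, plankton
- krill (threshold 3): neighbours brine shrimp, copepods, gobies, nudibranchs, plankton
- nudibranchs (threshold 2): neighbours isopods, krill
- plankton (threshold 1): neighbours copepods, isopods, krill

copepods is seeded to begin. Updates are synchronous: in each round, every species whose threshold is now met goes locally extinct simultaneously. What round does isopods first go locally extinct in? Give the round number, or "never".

never

Round 1 — copepods goes locally extinct (initial).
Round 2 — checking thresholds:
  krill: 1 of 5 neighbours < 3, not yet.
  plankton: 1 of 3 neighbours ≥ 1, goes locally extinct.
Round 3 — no new extinctions; cascade stops.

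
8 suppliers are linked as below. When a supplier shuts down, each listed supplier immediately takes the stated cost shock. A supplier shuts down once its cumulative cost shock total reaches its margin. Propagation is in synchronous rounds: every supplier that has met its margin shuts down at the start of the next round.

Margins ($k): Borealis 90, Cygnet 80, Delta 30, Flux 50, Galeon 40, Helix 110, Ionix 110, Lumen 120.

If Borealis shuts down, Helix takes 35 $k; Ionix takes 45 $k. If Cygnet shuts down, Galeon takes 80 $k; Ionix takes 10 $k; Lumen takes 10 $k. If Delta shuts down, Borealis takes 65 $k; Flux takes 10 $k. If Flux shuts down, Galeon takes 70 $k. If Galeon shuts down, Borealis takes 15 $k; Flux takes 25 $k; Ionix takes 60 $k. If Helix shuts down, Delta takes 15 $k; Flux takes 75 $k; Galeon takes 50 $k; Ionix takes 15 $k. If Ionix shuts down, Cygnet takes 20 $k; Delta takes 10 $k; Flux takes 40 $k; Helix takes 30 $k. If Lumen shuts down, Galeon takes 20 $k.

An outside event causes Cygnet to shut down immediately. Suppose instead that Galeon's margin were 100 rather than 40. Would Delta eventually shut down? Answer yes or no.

With Galeon's margin at 100:
Round 1 — Cygnet shuts down (initial).
  Galeon: +80 → 80 < 100
  Ionix: +10 → 10 < 110
  Lumen: +10 → 10 < 120
No further shutdowns.

no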